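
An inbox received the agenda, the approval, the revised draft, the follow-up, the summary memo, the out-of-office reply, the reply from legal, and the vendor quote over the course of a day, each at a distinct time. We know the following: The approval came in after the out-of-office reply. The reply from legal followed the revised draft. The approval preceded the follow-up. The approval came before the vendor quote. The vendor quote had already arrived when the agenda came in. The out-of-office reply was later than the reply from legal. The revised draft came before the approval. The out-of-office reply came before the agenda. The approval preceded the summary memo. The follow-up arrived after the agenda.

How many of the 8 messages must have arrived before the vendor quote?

4

Directly stated before the vendor quote: the approval.
The out-of-office reply reaches the vendor quote via the out-of-office reply → the approval → the vendor quote.
The reply from legal reaches the vendor quote via the reply from legal → the out-of-office reply → the approval → the vendor quote.
The revised draft reaches the vendor quote via the revised draft → the approval → the vendor quote.
No chain forces the agenda (or any of the others) ahead of the vendor quote.
That's the approval, the out-of-office reply, the reply from legal, and the revised draft — 4 in all.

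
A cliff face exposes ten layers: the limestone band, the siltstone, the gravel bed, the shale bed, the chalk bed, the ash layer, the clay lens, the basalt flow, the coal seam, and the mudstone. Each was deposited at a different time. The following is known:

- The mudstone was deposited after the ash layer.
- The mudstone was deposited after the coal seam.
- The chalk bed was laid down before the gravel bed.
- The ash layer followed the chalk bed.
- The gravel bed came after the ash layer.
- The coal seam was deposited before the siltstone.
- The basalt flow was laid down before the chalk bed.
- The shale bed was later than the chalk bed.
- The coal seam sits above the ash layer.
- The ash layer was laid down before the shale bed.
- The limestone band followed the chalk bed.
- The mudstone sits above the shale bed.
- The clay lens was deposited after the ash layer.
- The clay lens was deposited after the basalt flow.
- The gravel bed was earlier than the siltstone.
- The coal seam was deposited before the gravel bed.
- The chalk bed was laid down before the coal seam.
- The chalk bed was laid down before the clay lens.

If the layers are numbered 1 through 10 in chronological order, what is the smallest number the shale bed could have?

4

The ash layer, the basalt flow, and the chalk bed must all come before the shale bed — 3 forced predecessors.
Nothing else is forced ahead of the shale bed, so its earliest slot is position 3 + 1 = 4.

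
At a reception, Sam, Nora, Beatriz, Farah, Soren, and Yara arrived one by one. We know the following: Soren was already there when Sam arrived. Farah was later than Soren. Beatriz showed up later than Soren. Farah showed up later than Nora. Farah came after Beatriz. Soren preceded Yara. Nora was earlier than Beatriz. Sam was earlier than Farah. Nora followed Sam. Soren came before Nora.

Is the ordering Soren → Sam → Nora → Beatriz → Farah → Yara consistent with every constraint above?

yes

Check each stated constraint against the proposed order — e.g. Soren is ahead of Farah; Soren is ahead of Yara. Every pair is in the required order; nothing is violated.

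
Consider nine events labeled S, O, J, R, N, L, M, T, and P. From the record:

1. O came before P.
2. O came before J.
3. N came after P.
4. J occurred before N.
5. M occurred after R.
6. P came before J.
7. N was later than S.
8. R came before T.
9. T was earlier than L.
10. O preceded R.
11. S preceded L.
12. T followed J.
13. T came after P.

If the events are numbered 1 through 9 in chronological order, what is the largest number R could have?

6

R must come before L, M, and T — 3 events forced after it.
Everything else can be placed before R in some valid order, so R can sit as late as position 9 − 3 = 6.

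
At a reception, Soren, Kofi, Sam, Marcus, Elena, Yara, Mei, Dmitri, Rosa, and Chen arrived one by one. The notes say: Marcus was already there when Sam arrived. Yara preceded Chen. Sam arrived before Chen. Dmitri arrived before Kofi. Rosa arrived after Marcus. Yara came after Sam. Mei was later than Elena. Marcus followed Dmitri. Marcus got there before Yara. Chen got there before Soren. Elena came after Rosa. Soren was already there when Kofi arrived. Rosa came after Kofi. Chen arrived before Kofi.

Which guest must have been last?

Every other guest has a chain of constraints placing them before Mei, so Mei is last.

Mei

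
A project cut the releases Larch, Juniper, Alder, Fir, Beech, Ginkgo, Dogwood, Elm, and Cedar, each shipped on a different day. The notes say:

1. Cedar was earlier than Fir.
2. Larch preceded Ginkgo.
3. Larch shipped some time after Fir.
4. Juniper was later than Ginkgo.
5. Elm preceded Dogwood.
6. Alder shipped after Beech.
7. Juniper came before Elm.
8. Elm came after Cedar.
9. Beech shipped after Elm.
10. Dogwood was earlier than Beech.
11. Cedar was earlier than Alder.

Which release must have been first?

Cedar has a chain of constraints placing it before every other release, so Cedar must be first.

Cedar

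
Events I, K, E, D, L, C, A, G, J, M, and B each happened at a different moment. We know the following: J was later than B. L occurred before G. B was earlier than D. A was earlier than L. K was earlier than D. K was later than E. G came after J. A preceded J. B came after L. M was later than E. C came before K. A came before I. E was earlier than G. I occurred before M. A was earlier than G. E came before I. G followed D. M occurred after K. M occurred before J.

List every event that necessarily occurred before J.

A, B, C, E, I, K, L, M

Directly stated before J: A, B, and M.
C reaches J via C → K → M → J.
E reaches J via E → M → J.
I reaches J via I → M → J.
Likewise K and L each reach J by chaining the stated constraints.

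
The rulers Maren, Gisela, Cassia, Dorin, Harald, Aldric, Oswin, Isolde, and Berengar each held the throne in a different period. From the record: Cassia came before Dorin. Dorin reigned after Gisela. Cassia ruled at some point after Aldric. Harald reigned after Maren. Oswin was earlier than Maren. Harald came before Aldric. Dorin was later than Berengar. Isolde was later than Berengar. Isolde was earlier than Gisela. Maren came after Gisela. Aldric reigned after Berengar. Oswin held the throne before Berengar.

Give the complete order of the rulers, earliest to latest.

Oswin, Berengar, Isolde, Gisela, Maren, Harald, Aldric, Cassia, Dorin

The constraints fix every adjacent pair, so only one ordering works:
Oswin → Berengar → Isolde → Gisela → Maren → Harald → Aldric → Cassia → Dorin.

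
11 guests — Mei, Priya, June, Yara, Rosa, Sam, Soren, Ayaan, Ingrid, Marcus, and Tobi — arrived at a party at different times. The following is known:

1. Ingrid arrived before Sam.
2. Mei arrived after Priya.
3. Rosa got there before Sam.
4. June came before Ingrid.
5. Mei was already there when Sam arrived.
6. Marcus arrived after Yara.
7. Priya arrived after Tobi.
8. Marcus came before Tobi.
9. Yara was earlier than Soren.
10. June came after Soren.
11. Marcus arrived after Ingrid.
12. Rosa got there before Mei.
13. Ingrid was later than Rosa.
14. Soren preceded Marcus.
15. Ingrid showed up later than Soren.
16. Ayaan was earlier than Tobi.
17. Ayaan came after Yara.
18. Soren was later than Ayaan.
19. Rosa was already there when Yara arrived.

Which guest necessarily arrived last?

Sam

Every other guest has a chain of constraints placing them before Sam, so Sam is last.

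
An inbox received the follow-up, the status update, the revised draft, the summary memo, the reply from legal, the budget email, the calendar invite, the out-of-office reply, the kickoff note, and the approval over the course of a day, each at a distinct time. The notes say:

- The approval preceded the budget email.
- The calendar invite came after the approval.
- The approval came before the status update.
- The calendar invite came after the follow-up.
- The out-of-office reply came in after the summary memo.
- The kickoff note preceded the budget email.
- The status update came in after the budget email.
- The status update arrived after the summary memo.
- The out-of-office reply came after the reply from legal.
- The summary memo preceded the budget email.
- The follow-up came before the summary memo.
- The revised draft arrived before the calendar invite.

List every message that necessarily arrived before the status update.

the approval, the budget email, the follow-up, the kickoff note, the summary memo

Directly stated before the status update: the approval, the budget email, and the summary memo.
The follow-up reaches the status update via the follow-up → the summary memo → the status update.
The kickoff note reaches the status update via the kickoff note → the budget email → the status update.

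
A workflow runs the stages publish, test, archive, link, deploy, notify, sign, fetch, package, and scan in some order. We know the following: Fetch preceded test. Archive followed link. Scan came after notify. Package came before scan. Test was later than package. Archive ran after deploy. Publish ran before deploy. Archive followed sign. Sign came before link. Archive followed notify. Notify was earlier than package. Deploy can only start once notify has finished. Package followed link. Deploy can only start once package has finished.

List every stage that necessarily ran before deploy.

Directly stated before deploy: notify, package, and publish.
Link reaches deploy via link → package → deploy.
Sign reaches deploy via sign → link → package → deploy.

link, notify, package, publish, sign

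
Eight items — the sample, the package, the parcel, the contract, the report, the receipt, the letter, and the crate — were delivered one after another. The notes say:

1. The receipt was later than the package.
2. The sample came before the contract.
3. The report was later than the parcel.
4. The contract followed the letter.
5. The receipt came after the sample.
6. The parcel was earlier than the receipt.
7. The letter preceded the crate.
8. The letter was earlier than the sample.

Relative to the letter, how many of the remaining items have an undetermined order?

3

Forced after the letter: the contract, the crate, the receipt, and the sample.
That leaves the package, the parcel, and the report with no forced order relative to the letter — 3.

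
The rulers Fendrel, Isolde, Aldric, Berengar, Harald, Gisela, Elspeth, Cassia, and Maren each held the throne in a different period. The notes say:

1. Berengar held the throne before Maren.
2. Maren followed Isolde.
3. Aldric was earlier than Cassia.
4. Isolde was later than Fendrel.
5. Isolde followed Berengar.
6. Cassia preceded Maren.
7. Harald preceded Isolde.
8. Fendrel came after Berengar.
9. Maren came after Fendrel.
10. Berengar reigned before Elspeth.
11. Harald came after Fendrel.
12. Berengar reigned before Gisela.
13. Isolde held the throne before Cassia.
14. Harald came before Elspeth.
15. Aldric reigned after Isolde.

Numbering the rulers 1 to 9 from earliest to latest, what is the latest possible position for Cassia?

8

Cassia must come before Maren — 1 ruler forced after them.
Everything else can be placed before Cassia in some valid order, so Cassia can sit as late as position 9 − 1 = 8.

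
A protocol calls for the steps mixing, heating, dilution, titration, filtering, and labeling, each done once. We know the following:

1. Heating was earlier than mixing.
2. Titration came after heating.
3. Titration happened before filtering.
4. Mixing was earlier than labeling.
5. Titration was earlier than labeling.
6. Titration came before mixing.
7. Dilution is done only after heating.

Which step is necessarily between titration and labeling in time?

Tracing the constraints gives titration → mixing → labeling, so mixing sits after titration and before labeling.
No other step is forced both after titration and before labeling.

mixing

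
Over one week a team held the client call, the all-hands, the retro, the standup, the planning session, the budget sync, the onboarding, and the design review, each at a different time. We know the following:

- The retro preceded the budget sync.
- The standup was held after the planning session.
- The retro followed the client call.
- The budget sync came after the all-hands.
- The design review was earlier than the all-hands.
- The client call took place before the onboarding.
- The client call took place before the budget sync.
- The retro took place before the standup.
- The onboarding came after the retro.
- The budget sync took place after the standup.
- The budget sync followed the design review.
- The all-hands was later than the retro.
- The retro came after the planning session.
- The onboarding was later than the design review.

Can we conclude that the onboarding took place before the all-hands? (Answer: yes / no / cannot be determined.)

No chain of stated constraints runs from the onboarding to the all-hands, and none runs from the all-hands to the onboarding either.
So the relative order of the onboarding and the all-hands is not fixed by the given facts.

cannot be determined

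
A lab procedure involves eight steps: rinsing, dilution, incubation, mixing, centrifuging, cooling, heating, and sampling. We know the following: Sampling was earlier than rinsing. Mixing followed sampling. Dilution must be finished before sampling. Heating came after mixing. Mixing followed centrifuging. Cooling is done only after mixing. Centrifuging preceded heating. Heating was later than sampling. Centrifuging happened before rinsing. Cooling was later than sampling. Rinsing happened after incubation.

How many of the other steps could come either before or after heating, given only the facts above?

3

Forced before heating: centrifuging, dilution, mixing, and sampling.
That leaves cooling, incubation, and rinsing with no forced order relative to heating — 3.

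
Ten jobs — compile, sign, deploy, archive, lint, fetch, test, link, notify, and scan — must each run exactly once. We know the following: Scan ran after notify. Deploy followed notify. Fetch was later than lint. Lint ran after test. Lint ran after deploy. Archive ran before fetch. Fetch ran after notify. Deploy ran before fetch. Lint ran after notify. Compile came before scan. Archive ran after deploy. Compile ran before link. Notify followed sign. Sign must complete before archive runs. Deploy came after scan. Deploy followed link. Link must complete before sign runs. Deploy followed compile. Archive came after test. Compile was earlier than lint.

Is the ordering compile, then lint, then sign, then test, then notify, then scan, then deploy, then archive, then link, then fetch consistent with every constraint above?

no

The constraints require notify before lint, but in the proposed sequence lint appears ahead of notify. That one violation is enough.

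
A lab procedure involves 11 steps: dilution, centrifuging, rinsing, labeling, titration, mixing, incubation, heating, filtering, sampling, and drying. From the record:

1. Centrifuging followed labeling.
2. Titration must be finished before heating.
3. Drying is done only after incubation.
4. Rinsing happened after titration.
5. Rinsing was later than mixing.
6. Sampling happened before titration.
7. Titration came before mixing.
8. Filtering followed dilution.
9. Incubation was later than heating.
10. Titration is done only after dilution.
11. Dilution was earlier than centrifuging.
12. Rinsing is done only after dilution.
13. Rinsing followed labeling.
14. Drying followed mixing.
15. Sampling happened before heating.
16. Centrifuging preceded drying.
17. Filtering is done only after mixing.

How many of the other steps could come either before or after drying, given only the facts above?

Forced before drying: centrifuging, dilution, heating, incubation, labeling, mixing, sampling, and titration.
That leaves filtering and rinsing with no forced order relative to drying — 2.

2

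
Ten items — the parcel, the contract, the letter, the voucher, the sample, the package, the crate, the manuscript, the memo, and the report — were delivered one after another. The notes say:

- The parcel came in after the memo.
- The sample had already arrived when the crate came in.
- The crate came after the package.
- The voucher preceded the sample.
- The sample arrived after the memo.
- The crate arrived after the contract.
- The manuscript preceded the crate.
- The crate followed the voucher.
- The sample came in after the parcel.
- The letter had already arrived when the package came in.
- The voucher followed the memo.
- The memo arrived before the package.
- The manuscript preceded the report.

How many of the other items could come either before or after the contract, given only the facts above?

Forced after the contract: the crate.
That leaves the letter, the manuscript, the memo, the package, the parcel, the report, the sample, and the voucher with no forced order relative to the contract — 8.

8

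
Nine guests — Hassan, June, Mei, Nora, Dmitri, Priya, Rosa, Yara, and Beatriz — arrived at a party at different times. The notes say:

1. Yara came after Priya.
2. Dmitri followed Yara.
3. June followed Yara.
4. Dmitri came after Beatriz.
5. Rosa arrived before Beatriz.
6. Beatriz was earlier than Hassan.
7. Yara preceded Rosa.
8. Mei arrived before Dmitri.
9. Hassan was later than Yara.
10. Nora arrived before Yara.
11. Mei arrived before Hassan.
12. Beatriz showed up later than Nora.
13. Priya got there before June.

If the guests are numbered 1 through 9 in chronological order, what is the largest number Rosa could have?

6

Rosa must come before Beatriz, Dmitri, and Hassan — 3 guests forced after them.
Everything else can be placed before Rosa in some valid order, so Rosa can sit as late as position 9 − 3 = 6.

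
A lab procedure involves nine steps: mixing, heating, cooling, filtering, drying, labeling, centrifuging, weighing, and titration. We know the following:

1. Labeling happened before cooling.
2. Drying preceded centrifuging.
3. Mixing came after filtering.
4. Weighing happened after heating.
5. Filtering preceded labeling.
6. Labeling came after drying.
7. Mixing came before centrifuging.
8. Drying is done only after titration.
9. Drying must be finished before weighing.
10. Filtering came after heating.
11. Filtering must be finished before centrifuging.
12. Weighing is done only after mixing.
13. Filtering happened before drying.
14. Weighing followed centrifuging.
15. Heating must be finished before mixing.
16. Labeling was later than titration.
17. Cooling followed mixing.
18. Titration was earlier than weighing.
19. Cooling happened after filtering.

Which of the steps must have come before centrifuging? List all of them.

Directly stated before centrifuging: drying, filtering, and mixing.
Heating reaches centrifuging via heating → filtering → centrifuging.
Titration reaches centrifuging via titration → drying → centrifuging.
No chain forces labeling (or any of the others) ahead of centrifuging.

drying, filtering, heating, mixing, titration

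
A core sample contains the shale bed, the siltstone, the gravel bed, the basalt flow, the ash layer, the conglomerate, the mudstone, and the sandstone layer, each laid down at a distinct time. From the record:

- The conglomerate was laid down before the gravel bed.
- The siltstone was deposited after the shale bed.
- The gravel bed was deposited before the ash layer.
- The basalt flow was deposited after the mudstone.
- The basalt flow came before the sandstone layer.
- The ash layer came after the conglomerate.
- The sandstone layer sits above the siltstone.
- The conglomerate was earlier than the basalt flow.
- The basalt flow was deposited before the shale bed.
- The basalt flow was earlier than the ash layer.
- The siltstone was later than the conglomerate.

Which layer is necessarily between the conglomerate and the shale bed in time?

Tracing the constraints gives the conglomerate → the basalt flow → the shale bed, so the basalt flow sits after the conglomerate and before the shale bed.
No other layer is forced both after the conglomerate and before the shale bed.

the basalt flow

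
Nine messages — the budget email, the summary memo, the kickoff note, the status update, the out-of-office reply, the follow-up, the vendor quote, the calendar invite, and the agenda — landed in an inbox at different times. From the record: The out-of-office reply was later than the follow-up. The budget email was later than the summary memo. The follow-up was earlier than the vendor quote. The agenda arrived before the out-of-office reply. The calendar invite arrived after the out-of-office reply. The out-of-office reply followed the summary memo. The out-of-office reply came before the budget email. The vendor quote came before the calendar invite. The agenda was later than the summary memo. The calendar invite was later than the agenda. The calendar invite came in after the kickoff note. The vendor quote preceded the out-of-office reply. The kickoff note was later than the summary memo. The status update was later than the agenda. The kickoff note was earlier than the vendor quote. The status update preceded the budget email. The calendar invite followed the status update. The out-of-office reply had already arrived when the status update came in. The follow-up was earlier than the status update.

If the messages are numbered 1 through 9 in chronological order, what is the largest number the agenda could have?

The agenda must come before the budget email, the calendar invite, the out-of-office reply, and the status update — 4 messages forced after it.
Everything else can be placed before the agenda in some valid order, so the agenda can sit as late as position 9 − 4 = 5.

5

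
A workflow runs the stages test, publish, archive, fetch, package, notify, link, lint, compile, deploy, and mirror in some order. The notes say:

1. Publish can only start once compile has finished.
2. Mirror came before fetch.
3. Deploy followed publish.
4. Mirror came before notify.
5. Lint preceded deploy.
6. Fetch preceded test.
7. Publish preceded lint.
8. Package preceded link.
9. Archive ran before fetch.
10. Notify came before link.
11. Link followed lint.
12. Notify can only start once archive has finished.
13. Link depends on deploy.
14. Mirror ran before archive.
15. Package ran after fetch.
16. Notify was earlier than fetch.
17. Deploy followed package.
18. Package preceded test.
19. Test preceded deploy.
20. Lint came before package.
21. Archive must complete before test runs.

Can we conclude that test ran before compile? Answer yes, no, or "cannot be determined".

Tracing the constraints gives compile → publish → lint → package → test, so compile must come before test.
That means test cannot be before compile.

no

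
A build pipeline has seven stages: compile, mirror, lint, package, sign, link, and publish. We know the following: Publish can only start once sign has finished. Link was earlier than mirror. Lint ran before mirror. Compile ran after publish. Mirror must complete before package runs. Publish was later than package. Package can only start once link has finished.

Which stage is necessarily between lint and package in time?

Tracing the constraints gives lint → mirror → package, so mirror sits after lint and before package.
No other stage is forced both after lint and before package.

mirror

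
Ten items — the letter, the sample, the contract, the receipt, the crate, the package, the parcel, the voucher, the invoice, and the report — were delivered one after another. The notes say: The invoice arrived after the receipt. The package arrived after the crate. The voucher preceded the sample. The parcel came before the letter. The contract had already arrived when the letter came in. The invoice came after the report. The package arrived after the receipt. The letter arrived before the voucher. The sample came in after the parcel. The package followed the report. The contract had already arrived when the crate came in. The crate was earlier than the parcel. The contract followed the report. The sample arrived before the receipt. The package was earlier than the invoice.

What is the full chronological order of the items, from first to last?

the report, the contract, the crate, the parcel, the letter, the voucher, the sample, the receipt, the package, the invoice

The constraints fix every adjacent pair, so only one ordering works:
the report → the contract → the crate → the parcel → the letter → the voucher → the sample → the receipt → the package → the invoice.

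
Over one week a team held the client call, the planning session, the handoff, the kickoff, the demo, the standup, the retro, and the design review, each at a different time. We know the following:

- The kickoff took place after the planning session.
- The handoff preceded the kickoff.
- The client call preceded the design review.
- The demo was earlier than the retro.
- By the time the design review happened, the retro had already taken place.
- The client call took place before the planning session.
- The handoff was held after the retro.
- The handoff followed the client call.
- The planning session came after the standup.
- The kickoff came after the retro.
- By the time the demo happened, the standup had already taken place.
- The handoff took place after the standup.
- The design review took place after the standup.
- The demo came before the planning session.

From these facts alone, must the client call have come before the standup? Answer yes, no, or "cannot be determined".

No chain of stated constraints runs from the client call to the standup, and none runs from the standup to the client call either.
So the relative order of the client call and the standup is not fixed by the given facts.

cannot be determined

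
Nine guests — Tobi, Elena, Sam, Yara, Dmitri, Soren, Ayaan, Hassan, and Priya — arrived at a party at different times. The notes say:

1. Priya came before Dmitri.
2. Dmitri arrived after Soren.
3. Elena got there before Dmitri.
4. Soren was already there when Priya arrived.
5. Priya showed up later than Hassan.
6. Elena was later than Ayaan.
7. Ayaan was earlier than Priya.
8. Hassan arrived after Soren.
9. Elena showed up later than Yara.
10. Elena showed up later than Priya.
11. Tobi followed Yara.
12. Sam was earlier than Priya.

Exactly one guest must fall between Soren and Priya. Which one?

Tracing the constraints gives Soren → Hassan → Priya, so Hassan sits after Soren and before Priya.
No other guest is forced both after Soren and before Priya.

Hassan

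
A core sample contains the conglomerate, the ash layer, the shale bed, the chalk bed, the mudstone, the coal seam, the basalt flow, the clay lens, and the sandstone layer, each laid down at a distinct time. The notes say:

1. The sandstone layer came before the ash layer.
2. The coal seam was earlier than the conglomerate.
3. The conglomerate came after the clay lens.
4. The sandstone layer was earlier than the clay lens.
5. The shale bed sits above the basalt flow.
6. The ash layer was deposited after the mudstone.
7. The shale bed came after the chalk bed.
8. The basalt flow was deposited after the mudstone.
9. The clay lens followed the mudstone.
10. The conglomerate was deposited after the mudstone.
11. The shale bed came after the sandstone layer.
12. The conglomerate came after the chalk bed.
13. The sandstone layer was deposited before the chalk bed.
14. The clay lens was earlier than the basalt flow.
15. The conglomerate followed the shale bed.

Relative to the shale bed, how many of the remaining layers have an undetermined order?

2

Forced before the shale bed: the basalt flow, the chalk bed, the clay lens, the mudstone, and the sandstone layer; forced after the shale bed: the conglomerate.
That leaves the ash layer and the coal seam with no forced order relative to the shale bed — 2.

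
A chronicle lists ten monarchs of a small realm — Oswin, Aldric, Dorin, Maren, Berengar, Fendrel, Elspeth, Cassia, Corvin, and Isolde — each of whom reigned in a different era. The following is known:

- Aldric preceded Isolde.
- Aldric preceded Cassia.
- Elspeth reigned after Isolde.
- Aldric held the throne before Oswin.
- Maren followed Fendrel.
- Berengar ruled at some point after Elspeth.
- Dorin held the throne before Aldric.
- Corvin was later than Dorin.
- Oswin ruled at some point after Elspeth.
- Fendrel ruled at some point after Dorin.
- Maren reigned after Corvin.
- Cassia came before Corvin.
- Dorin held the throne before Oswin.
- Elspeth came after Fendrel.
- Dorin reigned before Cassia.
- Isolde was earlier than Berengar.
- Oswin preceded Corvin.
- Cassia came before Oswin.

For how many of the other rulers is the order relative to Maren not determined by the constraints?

Forced before Maren: Aldric, Cassia, Corvin, Dorin, Elspeth, Fendrel, Isolde, and Oswin.
That leaves Berengar with no forced order relative to Maren — 1.

1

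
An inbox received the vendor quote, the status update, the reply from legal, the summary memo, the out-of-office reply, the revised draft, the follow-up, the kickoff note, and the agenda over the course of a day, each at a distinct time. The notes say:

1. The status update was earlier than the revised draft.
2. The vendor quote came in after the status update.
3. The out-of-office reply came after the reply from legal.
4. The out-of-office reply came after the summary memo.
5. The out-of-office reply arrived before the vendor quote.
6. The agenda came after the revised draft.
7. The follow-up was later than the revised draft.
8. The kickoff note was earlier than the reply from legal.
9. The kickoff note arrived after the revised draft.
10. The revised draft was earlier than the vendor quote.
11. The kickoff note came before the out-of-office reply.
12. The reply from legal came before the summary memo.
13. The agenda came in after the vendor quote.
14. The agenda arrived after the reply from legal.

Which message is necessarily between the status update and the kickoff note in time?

Tracing the constraints gives the status update → the revised draft → the kickoff note, so the revised draft sits after the status update and before the kickoff note.
No other message is forced both after the status update and before the kickoff note.

the revised draft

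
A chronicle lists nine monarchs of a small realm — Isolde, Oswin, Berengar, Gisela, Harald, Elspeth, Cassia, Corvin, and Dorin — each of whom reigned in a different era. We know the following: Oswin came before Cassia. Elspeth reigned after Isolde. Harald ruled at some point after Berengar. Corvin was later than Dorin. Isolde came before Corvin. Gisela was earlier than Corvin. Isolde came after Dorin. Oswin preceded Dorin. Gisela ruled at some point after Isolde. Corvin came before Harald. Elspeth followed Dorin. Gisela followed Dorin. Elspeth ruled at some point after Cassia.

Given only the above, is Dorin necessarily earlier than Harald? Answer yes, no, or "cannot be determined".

yes

Chain the constraints: Dorin → Corvin → Harald. Each link is directly stated, so Dorin comes before Harald.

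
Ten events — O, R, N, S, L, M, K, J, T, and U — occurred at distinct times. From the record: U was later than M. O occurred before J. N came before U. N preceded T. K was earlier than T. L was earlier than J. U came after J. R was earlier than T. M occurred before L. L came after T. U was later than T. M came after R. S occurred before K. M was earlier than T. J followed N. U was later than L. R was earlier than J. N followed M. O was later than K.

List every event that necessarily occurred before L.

Directly stated before L: M and T.
K reaches L via K → T → L.
N reaches L via N → T → L.
R reaches L via R → T → L.
Likewise S reaches L by chaining the stated constraints.
No chain forces O (or any of the others) ahead of L.

K, M, N, R, S, T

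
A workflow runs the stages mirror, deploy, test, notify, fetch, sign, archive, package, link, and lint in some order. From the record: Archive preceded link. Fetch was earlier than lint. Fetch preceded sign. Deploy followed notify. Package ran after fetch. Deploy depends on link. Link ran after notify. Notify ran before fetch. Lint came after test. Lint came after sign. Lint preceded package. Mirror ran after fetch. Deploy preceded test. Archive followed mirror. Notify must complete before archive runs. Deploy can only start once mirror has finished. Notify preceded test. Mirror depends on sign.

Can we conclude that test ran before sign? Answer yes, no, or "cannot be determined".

no

Tracing the constraints gives sign → mirror → deploy → test, so sign must come before test.
That means test cannot be before sign.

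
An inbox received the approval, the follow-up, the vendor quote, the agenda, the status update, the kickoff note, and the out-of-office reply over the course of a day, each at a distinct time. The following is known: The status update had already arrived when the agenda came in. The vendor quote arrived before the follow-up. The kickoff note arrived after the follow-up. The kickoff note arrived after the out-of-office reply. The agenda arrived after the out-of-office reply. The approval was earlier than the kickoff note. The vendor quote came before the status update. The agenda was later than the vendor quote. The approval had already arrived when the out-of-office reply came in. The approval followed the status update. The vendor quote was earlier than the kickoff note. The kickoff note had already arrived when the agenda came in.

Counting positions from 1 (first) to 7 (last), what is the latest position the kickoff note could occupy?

The kickoff note must come before the agenda — 1 message forced after it.
Everything else can be placed before the kickoff note in some valid order, so the kickoff note can sit as late as position 7 − 1 = 6.

6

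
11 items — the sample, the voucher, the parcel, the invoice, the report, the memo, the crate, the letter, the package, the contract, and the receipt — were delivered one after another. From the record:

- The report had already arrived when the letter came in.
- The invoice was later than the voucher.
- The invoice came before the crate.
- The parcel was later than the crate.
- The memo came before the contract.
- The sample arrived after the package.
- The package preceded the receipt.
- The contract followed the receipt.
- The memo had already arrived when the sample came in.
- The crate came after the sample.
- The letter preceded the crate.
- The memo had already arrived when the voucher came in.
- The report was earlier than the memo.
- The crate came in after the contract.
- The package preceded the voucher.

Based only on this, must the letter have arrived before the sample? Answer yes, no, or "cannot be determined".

cannot be determined

No chain of stated constraints runs from the letter to the sample, and none runs from the sample to the letter either.
So the relative order of the letter and the sample is not fixed by the given facts.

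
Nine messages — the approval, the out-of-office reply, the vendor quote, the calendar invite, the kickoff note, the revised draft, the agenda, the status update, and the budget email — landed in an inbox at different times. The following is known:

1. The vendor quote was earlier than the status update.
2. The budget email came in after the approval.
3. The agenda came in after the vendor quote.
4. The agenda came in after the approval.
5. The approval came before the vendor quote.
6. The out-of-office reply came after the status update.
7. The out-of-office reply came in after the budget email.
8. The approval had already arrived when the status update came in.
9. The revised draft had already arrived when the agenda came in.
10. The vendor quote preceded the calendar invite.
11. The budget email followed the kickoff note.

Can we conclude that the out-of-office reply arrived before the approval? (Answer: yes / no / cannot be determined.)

Tracing the constraints gives the approval → the status update → the out-of-office reply, so the approval must come before the out-of-office reply.
That means the out-of-office reply cannot be before the approval.

no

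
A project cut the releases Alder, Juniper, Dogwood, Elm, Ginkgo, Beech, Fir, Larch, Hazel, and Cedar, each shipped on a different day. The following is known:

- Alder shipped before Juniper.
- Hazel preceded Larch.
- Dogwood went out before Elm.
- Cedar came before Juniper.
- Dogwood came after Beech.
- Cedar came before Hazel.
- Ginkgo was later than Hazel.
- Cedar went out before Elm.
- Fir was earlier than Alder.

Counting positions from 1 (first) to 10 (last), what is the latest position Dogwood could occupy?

9

Dogwood must come before Elm — 1 release forced after it.
Everything else can be placed before Dogwood in some valid order, so Dogwood can sit as late as position 10 − 1 = 9.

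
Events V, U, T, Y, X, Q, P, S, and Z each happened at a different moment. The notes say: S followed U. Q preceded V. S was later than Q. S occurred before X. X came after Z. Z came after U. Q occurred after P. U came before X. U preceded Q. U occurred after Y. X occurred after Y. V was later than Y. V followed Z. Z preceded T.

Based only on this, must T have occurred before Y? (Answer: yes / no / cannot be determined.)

no

Tracing the constraints gives Y → U → Z → T, so Y must come before T.
That means T cannot be before Y.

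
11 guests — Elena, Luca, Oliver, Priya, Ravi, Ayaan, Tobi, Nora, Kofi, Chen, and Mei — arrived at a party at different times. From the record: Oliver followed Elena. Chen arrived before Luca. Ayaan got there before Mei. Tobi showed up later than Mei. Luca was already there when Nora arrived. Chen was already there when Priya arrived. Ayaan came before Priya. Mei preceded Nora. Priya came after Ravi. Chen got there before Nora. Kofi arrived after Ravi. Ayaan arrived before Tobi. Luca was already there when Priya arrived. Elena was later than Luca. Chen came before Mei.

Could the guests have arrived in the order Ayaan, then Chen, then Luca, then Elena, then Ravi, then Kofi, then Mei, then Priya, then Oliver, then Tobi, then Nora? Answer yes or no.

Check each stated constraint against the proposed order — e.g. Ayaan is ahead of Tobi; Chen is ahead of Nora. Every pair is in the required order; nothing is violated.

yes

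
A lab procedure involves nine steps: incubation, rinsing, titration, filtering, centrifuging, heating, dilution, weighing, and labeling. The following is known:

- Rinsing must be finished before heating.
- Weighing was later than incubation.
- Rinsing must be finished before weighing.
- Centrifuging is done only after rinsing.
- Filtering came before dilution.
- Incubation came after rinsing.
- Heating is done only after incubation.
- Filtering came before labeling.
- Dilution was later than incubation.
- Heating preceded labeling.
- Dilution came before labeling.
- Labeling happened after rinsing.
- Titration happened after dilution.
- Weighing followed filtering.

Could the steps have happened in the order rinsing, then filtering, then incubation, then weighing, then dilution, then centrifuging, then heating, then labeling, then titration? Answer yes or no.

Check each stated constraint against the proposed order — e.g. rinsing is ahead of heating; rinsing is ahead of labeling. Every pair is in the required order; nothing is violated.

yes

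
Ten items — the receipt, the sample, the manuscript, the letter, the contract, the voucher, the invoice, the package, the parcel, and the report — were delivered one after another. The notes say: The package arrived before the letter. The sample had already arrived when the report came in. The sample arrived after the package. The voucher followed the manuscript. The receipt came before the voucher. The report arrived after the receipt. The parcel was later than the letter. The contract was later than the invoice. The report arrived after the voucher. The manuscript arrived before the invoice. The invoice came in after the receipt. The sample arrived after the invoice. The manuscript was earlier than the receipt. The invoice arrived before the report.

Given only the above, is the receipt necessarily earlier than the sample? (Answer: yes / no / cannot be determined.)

Chain the constraints: the receipt → the invoice → the sample. Each link is directly stated, so the receipt comes before the sample.

yes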